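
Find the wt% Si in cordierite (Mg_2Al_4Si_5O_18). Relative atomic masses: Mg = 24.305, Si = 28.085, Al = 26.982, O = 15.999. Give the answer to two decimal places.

Formula mass = 2×24.305 + 4×26.982 + 5×28.085 + 18×15.999 = 584.945 g/mol, of which 140.425 g is Si.
So Si makes up 140.425/584.945 = 0.2401 of the mass, i.e. 24.01%.

24.01 weight percent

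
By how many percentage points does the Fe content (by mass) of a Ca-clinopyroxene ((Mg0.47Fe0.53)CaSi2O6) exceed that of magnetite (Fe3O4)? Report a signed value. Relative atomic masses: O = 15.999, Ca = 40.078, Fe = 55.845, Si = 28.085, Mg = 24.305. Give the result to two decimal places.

-59.67 percentage points

Fe in (Mg0.47Fe0.53)CaSi2O6: molar mass 233.263 g/mol; 0.53×55.845 = 29.598 g → 12.69 wt%.
Fe in Fe3O4: molar mass 231.531 g/mol; 3×55.845 = 167.535 g → 72.36 wt%.
Difference = 12.69 − 72.36 = -59.67 percentage points.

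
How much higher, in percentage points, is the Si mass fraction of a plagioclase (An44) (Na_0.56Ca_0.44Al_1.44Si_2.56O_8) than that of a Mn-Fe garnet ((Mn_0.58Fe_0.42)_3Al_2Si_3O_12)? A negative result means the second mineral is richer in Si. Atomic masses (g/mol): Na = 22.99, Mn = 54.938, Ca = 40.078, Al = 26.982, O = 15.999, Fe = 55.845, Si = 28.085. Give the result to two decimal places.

Si in Na_0.56Ca_0.44Al_1.44Si_2.56O_8: molar mass 269.252 g/mol; 2.56×28.085 = 71.898 g → 26.70 wt%.
Si in (Mn_0.58Fe_0.42)_3Al_2Si_3O_12: molar mass 496.164 g/mol; 3×28.085 = 84.255 g → 16.98 wt%.
Difference = 26.70 − 16.98 = 9.72 percentage points.

9.72 percentage points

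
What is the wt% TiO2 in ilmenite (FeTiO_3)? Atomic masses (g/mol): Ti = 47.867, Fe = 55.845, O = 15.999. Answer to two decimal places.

M(FeTiO_3) = 151.709 g/mol; M(TiO2) = 79.865 g/mol.
Moles TiO2 per formula unit = 1 Ti ÷ 1 = 1.0000.
TiO2 fraction = (1.0000 × 79.865) / 151.709 = 79.865/151.709 = 0.5264.

52.64 wt%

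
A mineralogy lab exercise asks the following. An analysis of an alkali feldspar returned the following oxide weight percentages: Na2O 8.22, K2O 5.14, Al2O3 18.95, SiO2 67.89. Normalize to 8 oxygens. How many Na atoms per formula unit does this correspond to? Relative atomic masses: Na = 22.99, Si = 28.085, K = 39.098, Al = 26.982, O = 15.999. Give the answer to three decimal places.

Na2O (M=61.979): mol = 0.13263; Na = 0.26526, O = 0.13263.
K2O (M=94.195): mol = 0.05457; K = 0.10914, O = 0.05457.
Al2O3 (M=101.961): mol = 0.18586; Al = 0.37172, O = 0.55758.
SiO2 (M=60.083): mol = 1.12994; Si = 1.12994, O = 2.25988.
ΣO = 3.00466; factor = 8/ΣO = 2.66253.
Na apfu = 0.26526 × 2.66253 = 0.706.

0.706 Na apfu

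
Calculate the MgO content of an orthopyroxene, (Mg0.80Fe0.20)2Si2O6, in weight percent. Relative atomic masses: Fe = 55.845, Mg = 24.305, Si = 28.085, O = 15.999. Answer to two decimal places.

Molar mass of (Mg0.80Fe0.20)2Si2O6 = 1.60·24.305 + 0.40·55.845 + 2·28.085 + 6·15.999 = 213.390 g/mol.
Each formula unit contains 1.60 Mg, equivalent to 1.60/1 = 1.6000 mol MgO.
M(MgO) = 1×24.305 + 1×15.999 = 40.304 g/mol.
Mass of MgO per formula unit = 1.6000 × 40.304 = 64.486 g.
MgO wt% = 64.486 / 213.390 × 100 = 30.22%.

30.22 wt%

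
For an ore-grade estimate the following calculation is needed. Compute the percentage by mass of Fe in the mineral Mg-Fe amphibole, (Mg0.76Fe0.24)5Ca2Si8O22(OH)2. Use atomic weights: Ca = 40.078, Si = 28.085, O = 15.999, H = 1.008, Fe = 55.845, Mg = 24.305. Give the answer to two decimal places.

7.88 wt%

Formula mass = 3.80*24.305 + 1.20*55.845 + 2*40.078 + 8*28.085 + 24*15.999 + 2*1.008 = 850.201 g/mol, of which 67.014 g is Fe.
So Fe makes up 67.014/850.201 = 0.0788 of the mass, i.e. 7.88%.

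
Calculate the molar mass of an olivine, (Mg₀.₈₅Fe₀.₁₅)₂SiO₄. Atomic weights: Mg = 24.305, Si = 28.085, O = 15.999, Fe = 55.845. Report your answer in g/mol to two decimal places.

150.15 g/mol

Mg: 1.70 × 24.305 = 41.3185
Fe: 0.30 × 55.845 = 16.7535
Si: 1 × 28.085 = 28.0850
O: 4 × 15.999 = 63.9960
Summing the contributions gives the formula mass.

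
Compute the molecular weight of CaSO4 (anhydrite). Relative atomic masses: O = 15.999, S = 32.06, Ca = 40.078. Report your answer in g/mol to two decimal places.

136.13 g/mol

Ca: 1 × 40.078 = 40.0780
S: 1 × 32.06 = 32.0600
O: 4 × 15.999 = 63.9960
Summing the contributions gives the formula mass.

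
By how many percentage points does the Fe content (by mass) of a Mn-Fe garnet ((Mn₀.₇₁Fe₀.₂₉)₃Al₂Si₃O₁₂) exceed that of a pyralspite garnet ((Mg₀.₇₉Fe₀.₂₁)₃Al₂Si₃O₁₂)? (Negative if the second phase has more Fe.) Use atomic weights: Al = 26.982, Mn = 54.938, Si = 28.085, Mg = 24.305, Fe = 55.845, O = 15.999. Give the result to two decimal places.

1.48 percentage points

M((Mn₀.₇₁Fe₀.₂₉)₃Al₂Si₃O₁₂) = 495.810 g/mol, so wt% Fe = 48.585/495.810 × 100 = 9.80%.
M((Mg₀.₇₉Fe₀.₂₁)₃Al₂Si₃O₁₂) = 422.992 g/mol, so wt% Fe = 35.182/422.992 × 100 = 8.32%.
9.80 − 8.32 = 1.48 pp.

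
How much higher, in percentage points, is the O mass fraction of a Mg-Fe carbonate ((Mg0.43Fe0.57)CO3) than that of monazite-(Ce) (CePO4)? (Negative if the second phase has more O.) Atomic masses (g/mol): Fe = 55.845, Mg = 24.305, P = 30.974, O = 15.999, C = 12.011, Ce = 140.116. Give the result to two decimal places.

19.70 percentage points

First mineral: 47.997 g O in 102.291 g formula = 46.92 wt% O.
Second mineral: 63.996 g O in 235.086 g formula = 27.22 wt% O.
46.92% − 27.22% gives a difference of 19.70 percentage points.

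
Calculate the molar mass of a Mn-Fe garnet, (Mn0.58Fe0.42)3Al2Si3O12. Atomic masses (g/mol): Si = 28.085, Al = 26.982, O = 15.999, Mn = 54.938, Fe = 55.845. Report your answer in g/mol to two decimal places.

496.16 g/mol

Mn: 1.74 × 54.938 = 95.5921
Fe: 1.26 × 55.845 = 70.3647
Al: 2 × 26.982 = 53.9640
Si: 3 × 28.085 = 84.2550
O: 12 × 15.999 = 191.9880
Summing the contributions gives the formula mass.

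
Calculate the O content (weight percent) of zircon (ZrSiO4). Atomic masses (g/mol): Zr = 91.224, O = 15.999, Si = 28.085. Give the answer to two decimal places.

34.91 weight percent

Molar mass of ZrSiO4: 1·91.224 + 1·28.085 + 4·15.999 = 183.305 g/mol.
Mass of O per formula unit: 4 × 15.999 = 63.996 g.
Weight fraction O = 63.996 / 183.305 = 0.3491.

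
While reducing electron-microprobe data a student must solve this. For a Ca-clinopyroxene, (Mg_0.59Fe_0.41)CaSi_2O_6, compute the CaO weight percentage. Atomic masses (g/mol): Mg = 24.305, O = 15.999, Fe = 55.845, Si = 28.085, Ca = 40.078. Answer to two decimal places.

Molar mass of (Mg_0.59Fe_0.41)CaSi_2O_6 = 0.59·24.305 + 0.41·55.845 + 1·40.078 + 2·28.085 + 6·15.999 = 229.478 g/mol.
Each formula unit contains 1 Ca, equivalent to 1/1 = 1.0000 mol CaO.
M(CaO) = 1×40.078 + 1×15.999 = 56.077 g/mol.
Mass of CaO per formula unit = 1.0000 × 56.077 = 56.077 g.
CaO wt% = 56.077 / 229.478 × 100 = 24.44%.

24.44 wt%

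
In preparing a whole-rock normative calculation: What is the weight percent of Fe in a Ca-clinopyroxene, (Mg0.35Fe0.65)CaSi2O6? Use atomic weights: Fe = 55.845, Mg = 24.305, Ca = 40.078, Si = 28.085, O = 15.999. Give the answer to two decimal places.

15.31 mass %

M((Mg0.35Fe0.65)CaSi2O6) = 237.048 g/mol.
Fe contributes 0.65 × 55.845 = 36.299 g per mole.
36.299/237.048 = 0.1531 → 15.31%.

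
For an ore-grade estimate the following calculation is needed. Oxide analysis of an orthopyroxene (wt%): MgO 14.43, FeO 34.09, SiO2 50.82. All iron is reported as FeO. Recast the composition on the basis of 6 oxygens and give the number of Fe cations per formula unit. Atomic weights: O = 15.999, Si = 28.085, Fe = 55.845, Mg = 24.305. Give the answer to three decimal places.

1.128 Fe apfu

MgO (M=40.304): mol = 0.35803; Mg = 0.35803, O = 0.35803.
FeO (M=71.844): mol = 0.47450; Fe = 0.47450, O = 0.47450.
SiO2 (M=60.083): mol = 0.84583; Si = 0.84583, O = 1.69166.
ΣO = 2.52419; factor = 6/ΣO = 2.37700.
Fe apfu = 0.47450 × 2.37700 = 1.128.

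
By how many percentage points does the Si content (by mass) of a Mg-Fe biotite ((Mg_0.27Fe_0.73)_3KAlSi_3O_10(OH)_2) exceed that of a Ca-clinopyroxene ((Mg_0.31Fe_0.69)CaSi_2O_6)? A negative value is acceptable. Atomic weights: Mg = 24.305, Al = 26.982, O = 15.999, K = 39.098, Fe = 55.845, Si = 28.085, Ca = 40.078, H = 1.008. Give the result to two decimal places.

Si in (Mg_0.27Fe_0.73)_3KAlSi_3O_10(OH)_2: molar mass 486.327 g/mol; 3×28.085 = 84.255 g → 17.32 wt%.
Si in (Mg_0.31Fe_0.69)CaSi_2O_6: molar mass 238.310 g/mol; 2×28.085 = 56.170 g → 23.57 wt%.
Difference = 17.32 − 23.57 = -6.25 percentage points.

-6.25 percentage points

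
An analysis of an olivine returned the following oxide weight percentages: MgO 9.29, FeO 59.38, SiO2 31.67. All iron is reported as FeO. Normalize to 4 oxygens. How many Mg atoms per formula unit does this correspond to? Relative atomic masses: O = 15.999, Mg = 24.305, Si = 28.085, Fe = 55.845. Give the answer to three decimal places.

MgO (M=40.304): mol = 0.23050; Mg = 0.23050, O = 0.23050.
FeO (M=71.844): mol = 0.82651; Fe = 0.82651, O = 0.82651.
SiO2 (M=60.083): mol = 0.52710; Si = 0.52710, O = 1.05420.
ΣO = 2.11121; factor = 4/ΣO = 1.89465.
Mg apfu = 0.23050 × 1.89465 = 0.437.

0.437 Mg apfu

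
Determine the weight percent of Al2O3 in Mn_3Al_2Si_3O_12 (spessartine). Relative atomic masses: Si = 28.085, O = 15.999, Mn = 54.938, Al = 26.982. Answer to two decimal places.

M(Mn_3Al_2Si_3O_12) = 495.021 g/mol; M(Al2O3) = 101.961 g/mol.
Moles Al2O3 per formula unit = 2 Al ÷ 2 = 1.0000.
Al2O3 fraction = (1.0000 × 101.961) / 495.021 = 101.961/495.021 = 0.2060.

20.60 wt%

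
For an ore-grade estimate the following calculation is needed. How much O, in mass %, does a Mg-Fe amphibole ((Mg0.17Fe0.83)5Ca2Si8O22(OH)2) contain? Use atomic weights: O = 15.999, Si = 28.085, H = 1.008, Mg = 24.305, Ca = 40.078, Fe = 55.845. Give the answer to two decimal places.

Molar mass of (Mg0.17Fe0.83)5Ca2Si8O22(OH)2: 0.85·24.305 + 4.15·55.845 + 2·40.078 + 8·28.085 + 24·15.999 + 2·1.008 = 943.244 g/mol.
Mass of O per formula unit: 24 × 15.999 = 383.976 g.
Weight fraction O = 383.976 / 943.244 = 0.4071.

40.71 mass %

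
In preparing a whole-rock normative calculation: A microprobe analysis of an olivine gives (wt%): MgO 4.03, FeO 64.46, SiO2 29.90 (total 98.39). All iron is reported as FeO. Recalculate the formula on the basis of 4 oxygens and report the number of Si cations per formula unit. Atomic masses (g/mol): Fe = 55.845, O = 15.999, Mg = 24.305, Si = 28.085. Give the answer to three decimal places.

0.999 Si apfu

MgO: 4.03/40.304 = 0.09999 mol → 0.09999 mol Mg, 0.09999 mol O.
FeO: 64.46/71.844 = 0.89722 mol → 0.89722 mol Fe, 0.89722 mol O.
SiO2: 29.90/60.083 = 0.49764 mol → 0.49764 mol Si, 0.99528 mol O.
Total oxygen = 1.99249 mol. Normalization factor = 4/1.99249 = 2.00754.
Si per 4 O = 0.49764 × 2.00754 = 0.999.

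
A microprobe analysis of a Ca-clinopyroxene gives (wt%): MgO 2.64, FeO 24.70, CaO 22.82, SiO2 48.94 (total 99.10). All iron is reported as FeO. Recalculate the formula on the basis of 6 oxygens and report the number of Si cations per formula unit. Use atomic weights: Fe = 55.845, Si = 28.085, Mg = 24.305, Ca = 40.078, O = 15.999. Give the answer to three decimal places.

MgO (M=40.304): mol = 0.06550; Mg = 0.06550, O = 0.06550.
FeO (M=71.844): mol = 0.34380; Fe = 0.34380, O = 0.34380.
CaO (M=56.077): mol = 0.40694; Ca = 0.40694, O = 0.40694.
SiO2 (M=60.083): mol = 0.81454; Si = 0.81454, O = 1.62908.
ΣO = 2.44532; factor = 6/ΣO = 2.45367.
Si apfu = 0.81454 × 2.45367 = 1.999.

1.999 Si apfu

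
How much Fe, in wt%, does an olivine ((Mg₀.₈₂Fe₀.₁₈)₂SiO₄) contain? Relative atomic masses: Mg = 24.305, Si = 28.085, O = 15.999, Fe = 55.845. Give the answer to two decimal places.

13.22 wt%

M((Mg₀.₈₂Fe₀.₁₈)₂SiO₄) = 152.045 g/mol.
Fe contributes 0.36 × 55.845 = 20.104 g per mole.
20.104/152.045 = 0.1322 → 13.22%.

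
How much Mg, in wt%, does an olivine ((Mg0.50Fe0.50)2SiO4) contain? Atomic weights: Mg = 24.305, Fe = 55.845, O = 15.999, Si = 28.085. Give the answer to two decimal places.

14.11 wt%

M((Mg0.50Fe0.50)2SiO4) = 172.231 g/mol.
Mg contributes 1 × 24.305 = 24.305 g per mole.
24.305/172.231 = 0.1411 → 14.11%.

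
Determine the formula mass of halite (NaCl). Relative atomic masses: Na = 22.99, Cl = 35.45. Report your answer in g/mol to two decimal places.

Na: 1 × 22.99 = 22.9900
Cl: 1 × 35.45 = 35.4500
Summing the contributions gives the formula mass.

58.44 g/mol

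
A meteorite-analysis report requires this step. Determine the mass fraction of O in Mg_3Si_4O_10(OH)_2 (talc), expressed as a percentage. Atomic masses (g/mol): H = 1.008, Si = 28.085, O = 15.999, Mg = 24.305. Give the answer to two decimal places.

50.62 wt%

Molar mass of Mg_3Si_4O_10(OH)_2: 3×24.305 + 4×28.085 + 12×15.999 + 2×1.008 = 379.259 g/mol.
Mass of O per formula unit: 12 × 15.999 = 191.988 g.
Weight fraction O = 191.988 / 379.259 = 0.5062.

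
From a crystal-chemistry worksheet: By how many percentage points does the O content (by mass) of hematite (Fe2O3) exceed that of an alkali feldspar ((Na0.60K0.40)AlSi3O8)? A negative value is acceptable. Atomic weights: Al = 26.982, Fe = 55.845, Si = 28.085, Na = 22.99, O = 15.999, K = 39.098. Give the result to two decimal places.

-17.58 percentage points

M(Fe2O3) = 159.687 g/mol, so wt% O = 47.997/159.687 × 100 = 30.06%.
M((Na0.60K0.40)AlSi3O8) = 268.662 g/mol, so wt% O = 127.992/268.662 × 100 = 47.64%.
30.06 − 47.64 = -17.58 pp.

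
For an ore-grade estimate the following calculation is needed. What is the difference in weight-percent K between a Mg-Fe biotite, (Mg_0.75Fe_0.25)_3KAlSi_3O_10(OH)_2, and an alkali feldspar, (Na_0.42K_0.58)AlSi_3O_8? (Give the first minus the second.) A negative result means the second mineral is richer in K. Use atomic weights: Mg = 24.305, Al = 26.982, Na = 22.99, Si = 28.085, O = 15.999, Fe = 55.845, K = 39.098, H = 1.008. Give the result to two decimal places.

0.52 percentage points

K in (Mg_0.75Fe_0.25)_3KAlSi_3O_10(OH)_2: molar mass 440.909 g/mol; 1×39.098 = 39.098 g → 8.87 wt%.
K in (Na_0.42K_0.58)AlSi_3O_8: molar mass 271.562 g/mol; 0.58×39.098 = 22.677 g → 8.35 wt%.
Difference = 8.87 − 8.35 = 0.52 percentage points.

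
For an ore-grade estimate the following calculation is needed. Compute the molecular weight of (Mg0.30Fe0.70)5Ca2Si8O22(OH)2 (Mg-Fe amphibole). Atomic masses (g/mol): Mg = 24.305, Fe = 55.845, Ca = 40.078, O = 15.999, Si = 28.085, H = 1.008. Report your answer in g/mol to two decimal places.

922.74 g/mol

M = 1.50·24.305 + 3.50·55.845 + 2·40.078 + 8·28.085 + 24·15.999 + 2·1.008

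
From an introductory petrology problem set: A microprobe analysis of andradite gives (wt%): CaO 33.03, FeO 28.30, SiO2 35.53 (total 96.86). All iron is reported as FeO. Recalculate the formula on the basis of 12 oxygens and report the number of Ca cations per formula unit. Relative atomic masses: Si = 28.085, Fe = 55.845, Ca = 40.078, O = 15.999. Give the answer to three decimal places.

33.03 wt% CaO ÷ 56.077 g/mol = 0.58901 mol, giving 0.58901 Ca and 0.58901 O.
28.30 wt% FeO ÷ 71.844 g/mol = 0.39391 mol, giving 0.39391 Fe and 0.39391 O.
35.53 wt% SiO2 ÷ 60.083 g/mol = 0.59135 mol, giving 0.59135 Si and 1.18270 O.
Oxygen sums to 2.16562; scaling by 12/2.16562 = 5.54114 puts the formula on 12 O.
Ca: 0.58901 × 5.54114 = 3.264 atoms per formula unit.

3.264 Ca apfu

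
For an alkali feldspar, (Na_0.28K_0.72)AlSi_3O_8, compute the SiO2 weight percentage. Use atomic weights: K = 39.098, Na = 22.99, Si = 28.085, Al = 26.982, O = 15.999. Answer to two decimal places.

65.83 wt%

Formula mass = 273.817 g/mol.
3 Si → 3.0000 mol SiO2 per formula unit; M(SiO2) = 60.083, so SiO2 mass = 180.249 g.
180.249/273.817 × 100 = 65.83 wt%.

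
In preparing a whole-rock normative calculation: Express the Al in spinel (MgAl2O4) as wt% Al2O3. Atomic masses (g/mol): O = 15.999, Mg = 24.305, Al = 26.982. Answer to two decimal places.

Molar mass of MgAl2O4 = 1·24.305 + 2·26.982 + 4·15.999 = 142.265 g/mol.
Each formula unit contains 2 Al, equivalent to 2/2 = 1.0000 mol Al2O3.
M(Al2O3) = 2×26.982 + 3×15.999 = 101.961 g/mol.
Mass of Al2O3 per formula unit = 1.0000 × 101.961 = 101.961 g.
Al2O3 wt% = 101.961 / 142.265 × 100 = 71.67%.

71.67 wt%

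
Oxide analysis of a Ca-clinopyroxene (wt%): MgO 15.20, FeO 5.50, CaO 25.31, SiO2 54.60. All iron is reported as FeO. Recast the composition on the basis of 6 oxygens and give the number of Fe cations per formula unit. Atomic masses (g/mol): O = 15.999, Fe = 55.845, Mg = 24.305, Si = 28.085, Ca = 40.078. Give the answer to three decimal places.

0.169 Fe apfu

MgO: 15.20/40.304 = 0.37713 mol → 0.37713 mol Mg, 0.37713 mol O.
FeO: 5.50/71.844 = 0.07655 mol → 0.07655 mol Fe, 0.07655 mol O.
CaO: 25.31/56.077 = 0.45134 mol → 0.45134 mol Ca, 0.45134 mol O.
SiO2: 54.60/60.083 = 0.90874 mol → 0.90874 mol Si, 1.81748 mol O.
Total oxygen = 2.72250 mol. Normalization factor = 6/2.72250 = 2.20386.
Fe per 6 O = 0.07655 × 2.20386 = 0.169.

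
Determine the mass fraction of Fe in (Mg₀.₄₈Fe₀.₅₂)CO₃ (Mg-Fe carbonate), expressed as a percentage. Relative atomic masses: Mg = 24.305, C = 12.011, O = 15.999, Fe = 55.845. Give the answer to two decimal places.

28.83 weight percent

Molar mass of (Mg₀.₄₈Fe₀.₅₂)CO₃: 0.48×24.305 + 0.52×55.845 + 1×12.011 + 3×15.999 = 100.714 g/mol.
Mass of Fe per formula unit: 0.52 × 55.845 = 29.039 g.
Weight fraction Fe = 29.039 / 100.714 = 0.2883.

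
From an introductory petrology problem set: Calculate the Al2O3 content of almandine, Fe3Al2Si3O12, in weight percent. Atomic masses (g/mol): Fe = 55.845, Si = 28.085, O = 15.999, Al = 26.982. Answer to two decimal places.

M(Fe3Al2Si3O12) = 497.742 g/mol; M(Al2O3) = 101.961 g/mol.
Moles Al2O3 per formula unit = 2 Al ÷ 2 = 1.0000.
Al2O3 fraction = (1.0000 × 101.961) / 497.742 = 101.961/497.742 = 0.2048.

20.48 wt%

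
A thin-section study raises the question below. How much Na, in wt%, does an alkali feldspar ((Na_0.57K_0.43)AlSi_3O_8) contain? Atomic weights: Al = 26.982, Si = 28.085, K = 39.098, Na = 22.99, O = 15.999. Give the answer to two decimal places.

4.87 wt%

Molar mass of (Na_0.57K_0.43)AlSi_3O_8: 0.57×22.99 + 0.43×39.098 + 1×26.982 + 3×28.085 + 8×15.999 = 269.145 g/mol.
Mass of Na per formula unit: 0.57 × 22.99 = 13.104 g.
Weight fraction Na = 13.104 / 269.145 = 0.0487.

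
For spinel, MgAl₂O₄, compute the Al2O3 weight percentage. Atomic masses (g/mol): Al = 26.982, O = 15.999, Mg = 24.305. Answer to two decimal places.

71.67 wt%

Formula mass = 142.265 g/mol.
2 Al → 1.0000 mol Al2O3 per formula unit; M(Al2O3) = 101.961, so Al2O3 mass = 101.961 g.
101.961/142.265 × 100 = 71.67 wt%.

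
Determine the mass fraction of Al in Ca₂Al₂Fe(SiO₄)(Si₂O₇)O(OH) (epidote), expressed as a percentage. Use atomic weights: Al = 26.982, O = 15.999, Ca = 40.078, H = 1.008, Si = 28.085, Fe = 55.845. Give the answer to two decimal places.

11.17 wt%

Formula mass = 2*40.078 + 2*26.982 + 1*55.845 + 3*28.085 + 13*15.999 + 1*1.008 = 483.215 g/mol, of which 53.964 g is Al.
So Al makes up 53.964/483.215 = 0.1117 of the mass, i.e. 11.17%.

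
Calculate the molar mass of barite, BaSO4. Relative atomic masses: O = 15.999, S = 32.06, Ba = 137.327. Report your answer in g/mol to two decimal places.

M = 1×137.327 + 1×32.06 + 4×15.999

233.38 g/mol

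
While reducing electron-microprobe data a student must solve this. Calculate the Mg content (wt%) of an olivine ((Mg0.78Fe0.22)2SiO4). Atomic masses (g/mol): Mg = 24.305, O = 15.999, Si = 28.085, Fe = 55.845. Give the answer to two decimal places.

M((Mg0.78Fe0.22)2SiO4) = 154.569 g/mol.
Mg contributes 1.56 × 24.305 = 37.916 g per mole.
37.916/154.569 = 0.2453 → 24.53%.

24.53 wt%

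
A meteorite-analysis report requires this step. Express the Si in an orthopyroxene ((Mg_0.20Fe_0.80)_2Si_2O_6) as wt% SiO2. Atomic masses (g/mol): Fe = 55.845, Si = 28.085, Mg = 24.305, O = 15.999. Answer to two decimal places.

Formula mass = 251.238 g/mol.
2 Si → 2.0000 mol SiO2 per formula unit; M(SiO2) = 60.083, so SiO2 mass = 120.166 g.
120.166/251.238 × 100 = 47.83 wt%.

47.83 wt%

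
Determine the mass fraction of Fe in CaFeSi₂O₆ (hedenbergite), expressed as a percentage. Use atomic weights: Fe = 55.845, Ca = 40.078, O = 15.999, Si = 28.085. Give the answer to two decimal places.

22.51 weight percent

Molar mass of CaFeSi₂O₆: 1·40.078 + 1·55.845 + 2·28.085 + 6·15.999 = 248.087 g/mol.
Mass of Fe per formula unit: 1 × 55.845 = 55.845 g.
Weight fraction Fe = 55.845 / 248.087 = 0.2251.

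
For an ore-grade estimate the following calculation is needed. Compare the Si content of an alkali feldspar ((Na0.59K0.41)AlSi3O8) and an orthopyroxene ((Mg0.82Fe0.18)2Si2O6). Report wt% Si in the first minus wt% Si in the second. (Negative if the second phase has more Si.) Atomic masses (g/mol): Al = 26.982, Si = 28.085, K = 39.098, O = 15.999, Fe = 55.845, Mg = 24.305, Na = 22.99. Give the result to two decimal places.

Si in (Na0.59K0.41)AlSi3O8: molar mass 268.823 g/mol; 3×28.085 = 84.255 g → 31.34 wt%.
Si in (Mg0.82Fe0.18)2Si2O6: molar mass 212.128 g/mol; 2×28.085 = 56.170 g → 26.48 wt%.
Difference = 31.34 − 26.48 = 4.86 percentage points.

4.86 percentage points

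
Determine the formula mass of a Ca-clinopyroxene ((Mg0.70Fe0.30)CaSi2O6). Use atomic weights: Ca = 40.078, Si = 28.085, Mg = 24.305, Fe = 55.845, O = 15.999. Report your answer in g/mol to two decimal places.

The formula mass is the sum 0.70×24.305 + 0.30×55.845 + 1×40.078 + 2×28.085 + 6×15.999.

226.01 g/mol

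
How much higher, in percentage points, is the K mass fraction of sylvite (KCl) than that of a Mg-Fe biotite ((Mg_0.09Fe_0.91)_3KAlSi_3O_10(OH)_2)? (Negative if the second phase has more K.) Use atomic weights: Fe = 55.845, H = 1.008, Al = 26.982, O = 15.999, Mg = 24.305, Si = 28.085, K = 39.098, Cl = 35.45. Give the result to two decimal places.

M(KCl) = 74.548 g/mol, so wt% K = 39.098/74.548 × 100 = 52.45%.
M((Mg_0.09Fe_0.91)_3KAlSi_3O_10(OH)_2) = 503.358 g/mol, so wt% K = 39.098/503.358 × 100 = 7.77%.
52.45 − 7.77 = 44.68 pp.

44.68 percentage points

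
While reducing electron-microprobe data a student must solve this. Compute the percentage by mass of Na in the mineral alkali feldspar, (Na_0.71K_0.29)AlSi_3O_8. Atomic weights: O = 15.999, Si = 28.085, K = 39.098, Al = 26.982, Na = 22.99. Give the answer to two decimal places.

Formula mass = 0.71×22.99 + 0.29×39.098 + 1×26.982 + 3×28.085 + 8×15.999 = 266.890 g/mol, of which 16.323 g is Na.
So Na makes up 16.323/266.890 = 0.0612 of the mass, i.e. 6.12%.

6.12 mass %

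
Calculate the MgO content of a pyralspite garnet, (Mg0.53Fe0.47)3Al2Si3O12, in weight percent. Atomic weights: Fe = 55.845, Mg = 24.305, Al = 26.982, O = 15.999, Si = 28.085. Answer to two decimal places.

14.32 wt%

M((Mg0.53Fe0.47)3Al2Si3O12) = 447.593 g/mol; M(MgO) = 40.304 g/mol.
Moles MgO per formula unit = 1.59 Mg ÷ 1 = 1.5900.
MgO fraction = (1.5900 × 40.304) / 447.593 = 64.083/447.593 = 0.1432.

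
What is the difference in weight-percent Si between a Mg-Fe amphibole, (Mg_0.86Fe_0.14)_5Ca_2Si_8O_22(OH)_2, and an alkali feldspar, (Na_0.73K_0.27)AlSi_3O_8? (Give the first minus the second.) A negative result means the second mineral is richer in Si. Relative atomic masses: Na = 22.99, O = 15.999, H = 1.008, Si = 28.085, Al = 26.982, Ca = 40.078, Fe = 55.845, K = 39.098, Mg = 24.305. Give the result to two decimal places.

Si in (Mg_0.86Fe_0.14)_5Ca_2Si_8O_22(OH)_2: molar mass 834.431 g/mol; 8×28.085 = 224.680 g → 26.93 wt%.
Si in (Na_0.73K_0.27)AlSi_3O_8: molar mass 266.568 g/mol; 3×28.085 = 84.255 g → 31.61 wt%.
Difference = 26.93 − 31.61 = -4.68 percentage points.

-4.68 percentage points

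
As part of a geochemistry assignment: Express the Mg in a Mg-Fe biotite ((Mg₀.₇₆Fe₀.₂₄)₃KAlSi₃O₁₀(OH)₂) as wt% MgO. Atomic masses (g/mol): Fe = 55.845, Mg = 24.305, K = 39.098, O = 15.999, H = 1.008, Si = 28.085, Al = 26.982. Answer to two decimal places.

20.89 wt%

Molar mass of (Mg₀.₇₆Fe₀.₂₄)₃KAlSi₃O₁₀(OH)₂ = 2.28*24.305 + 0.72*55.845 + 1*39.098 + 1*26.982 + 3*28.085 + 12*15.999 + 2*1.008 = 439.963 g/mol.
Each formula unit contains 2.28 Mg, equivalent to 2.28/1 = 2.2800 mol MgO.
M(MgO) = 1×24.305 + 1×15.999 = 40.304 g/mol.
Mass of MgO per formula unit = 2.2800 × 40.304 = 91.893 g.
MgO wt% = 91.893 / 439.963 × 100 = 20.89%.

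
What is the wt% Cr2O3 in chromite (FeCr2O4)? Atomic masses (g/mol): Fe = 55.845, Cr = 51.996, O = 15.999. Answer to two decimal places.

67.90 wt%

Formula mass = 223.833 g/mol.
2 Cr → 1.0000 mol Cr2O3 per formula unit; M(Cr2O3) = 151.989, so Cr2O3 mass = 151.989 g.
151.989/223.833 × 100 = 67.90 wt%.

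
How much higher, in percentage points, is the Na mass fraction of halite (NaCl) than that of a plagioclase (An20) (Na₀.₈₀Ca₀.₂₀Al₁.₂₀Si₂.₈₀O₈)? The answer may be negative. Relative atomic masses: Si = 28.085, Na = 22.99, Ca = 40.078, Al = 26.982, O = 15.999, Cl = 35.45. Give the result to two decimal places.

32.41 percentage points

First mineral: 22.990 g Na in 58.440 g formula = 39.34 wt% Na.
Second mineral: 18.392 g Na in 265.416 g formula = 6.93 wt% Na.
39.34% − 6.93% gives a difference of 32.41 percentage points.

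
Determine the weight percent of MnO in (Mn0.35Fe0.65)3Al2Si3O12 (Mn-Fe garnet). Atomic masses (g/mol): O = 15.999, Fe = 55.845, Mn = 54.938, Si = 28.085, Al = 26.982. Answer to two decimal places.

Molar mass of (Mn0.35Fe0.65)3Al2Si3O12 = 1.05×54.938 + 1.95×55.845 + 2×26.982 + 3×28.085 + 12×15.999 = 496.790 g/mol.
Each formula unit contains 1.05 Mn, equivalent to 1.05/1 = 1.0500 mol MnO.
M(MnO) = 1×54.938 + 1×15.999 = 70.937 g/mol.
Mass of MnO per formula unit = 1.0500 × 70.937 = 74.484 g.
MnO wt% = 74.484 / 496.790 × 100 = 14.99%.

14.99 wt%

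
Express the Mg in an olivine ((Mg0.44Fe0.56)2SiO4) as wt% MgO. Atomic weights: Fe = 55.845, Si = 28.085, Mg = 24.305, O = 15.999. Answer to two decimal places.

20.15 wt%

M((Mg0.44Fe0.56)2SiO4) = 176.016 g/mol; M(MgO) = 40.304 g/mol.
Moles MgO per formula unit = 0.88 Mg ÷ 1 = 0.8800.
MgO fraction = (0.8800 × 40.304) / 176.016 = 35.468/176.016 = 0.2015.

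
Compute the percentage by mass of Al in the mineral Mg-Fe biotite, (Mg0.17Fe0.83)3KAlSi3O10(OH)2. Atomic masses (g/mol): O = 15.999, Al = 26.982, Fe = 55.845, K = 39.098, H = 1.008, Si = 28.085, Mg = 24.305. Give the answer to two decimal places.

M((Mg0.17Fe0.83)3KAlSi3O10(OH)2) = 495.789 g/mol.
Al contributes 1 × 26.982 = 26.982 g per mole.
26.982/495.789 = 0.0544 → 5.44%.

5.44 wt%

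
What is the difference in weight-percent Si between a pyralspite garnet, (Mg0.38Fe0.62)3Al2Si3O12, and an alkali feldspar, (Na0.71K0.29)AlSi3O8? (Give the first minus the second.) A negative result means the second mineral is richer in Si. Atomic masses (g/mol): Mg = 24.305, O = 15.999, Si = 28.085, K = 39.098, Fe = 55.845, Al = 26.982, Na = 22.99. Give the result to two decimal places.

Si in (Mg0.38Fe0.62)3Al2Si3O12: molar mass 461.786 g/mol; 3×28.085 = 84.255 g → 18.25 wt%.
Si in (Na0.71K0.29)AlSi3O8: molar mass 266.890 g/mol; 3×28.085 = 84.255 g → 31.57 wt%.
Difference = 18.25 − 31.57 = -13.32 percentage points.

-13.32 percentage points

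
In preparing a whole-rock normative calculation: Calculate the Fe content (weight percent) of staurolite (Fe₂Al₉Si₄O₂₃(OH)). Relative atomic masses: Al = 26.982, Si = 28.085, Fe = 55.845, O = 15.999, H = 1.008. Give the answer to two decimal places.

13.11 weight percent

Formula mass = 2*55.845 + 9*26.982 + 4*28.085 + 24*15.999 + 1*1.008 = 851.852 g/mol, of which 111.690 g is Fe.
So Fe makes up 111.690/851.852 = 0.1311 of the mass, i.e. 13.11%.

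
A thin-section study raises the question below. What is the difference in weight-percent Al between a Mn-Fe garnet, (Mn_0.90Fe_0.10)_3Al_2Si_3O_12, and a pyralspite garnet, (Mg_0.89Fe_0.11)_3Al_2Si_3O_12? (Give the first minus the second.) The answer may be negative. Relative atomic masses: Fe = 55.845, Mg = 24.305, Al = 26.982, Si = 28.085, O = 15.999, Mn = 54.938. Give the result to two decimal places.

M((Mn_0.90Fe_0.10)_3Al_2Si_3O_12) = 495.293 g/mol, so wt% Al = 53.964/495.293 × 100 = 10.90%.
M((Mg_0.89Fe_0.11)_3Al_2Si_3O_12) = 413.530 g/mol, so wt% Al = 53.964/413.530 × 100 = 13.05%.
10.90 − 13.05 = -2.15 pp.

-2.15 percentage points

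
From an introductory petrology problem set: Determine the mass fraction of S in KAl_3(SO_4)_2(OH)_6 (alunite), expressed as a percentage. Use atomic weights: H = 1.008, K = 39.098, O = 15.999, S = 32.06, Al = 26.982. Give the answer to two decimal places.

Molar mass of KAl_3(SO_4)_2(OH)_6: 1*39.098 + 3*26.982 + 2*32.06 + 14*15.999 + 6*1.008 = 414.198 g/mol.
Mass of S per formula unit: 2 × 32.06 = 64.120 g.
Weight fraction S = 64.120 / 414.198 = 0.1548.

15.48 mass %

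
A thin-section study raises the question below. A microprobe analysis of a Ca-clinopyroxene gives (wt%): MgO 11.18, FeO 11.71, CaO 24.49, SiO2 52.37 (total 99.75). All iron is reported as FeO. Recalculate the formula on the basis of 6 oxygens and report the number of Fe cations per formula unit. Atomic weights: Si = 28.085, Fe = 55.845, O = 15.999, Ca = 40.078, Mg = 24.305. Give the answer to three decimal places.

11.18 wt% MgO ÷ 40.304 g/mol = 0.27739 mol, giving 0.27739 Mg and 0.27739 O.
11.71 wt% FeO ÷ 71.844 g/mol = 0.16299 mol, giving 0.16299 Fe and 0.16299 O.
24.49 wt% CaO ÷ 56.077 g/mol = 0.43672 mol, giving 0.43672 Ca and 0.43672 O.
52.37 wt% SiO2 ÷ 60.083 g/mol = 0.87163 mol, giving 0.87163 Si and 1.74326 O.
Oxygen sums to 2.62036; scaling by 6/2.62036 = 2.28976 puts the formula on 6 O.
Fe: 0.16299 × 2.28976 = 0.373 atoms per formula unit.

0.373 Fe apfu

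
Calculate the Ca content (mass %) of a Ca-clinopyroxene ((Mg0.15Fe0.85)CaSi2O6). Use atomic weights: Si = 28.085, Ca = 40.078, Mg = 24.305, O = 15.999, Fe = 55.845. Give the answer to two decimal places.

16.47 mass %

Formula mass = 0.15·24.305 + 0.85·55.845 + 1·40.078 + 2·28.085 + 6·15.999 = 243.356 g/mol, of which 40.078 g is Ca.
So Ca makes up 40.078/243.356 = 0.1647 of the mass, i.e. 16.47%.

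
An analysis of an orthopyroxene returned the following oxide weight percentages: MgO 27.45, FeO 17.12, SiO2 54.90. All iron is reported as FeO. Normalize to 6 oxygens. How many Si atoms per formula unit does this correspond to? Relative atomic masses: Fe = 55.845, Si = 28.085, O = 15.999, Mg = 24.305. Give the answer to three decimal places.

1.996 Si apfu

MgO: 27.45/40.304 = 0.68107 mol → 0.68107 mol Mg, 0.68107 mol O.
FeO: 17.12/71.844 = 0.23829 mol → 0.23829 mol Fe, 0.23829 mol O.
SiO2: 54.90/60.083 = 0.91374 mol → 0.91374 mol Si, 1.82748 mol O.
Total oxygen = 2.74684 mol. Normalization factor = 6/2.74684 = 2.18433.
Si per 6 O = 0.91374 × 2.18433 = 1.996.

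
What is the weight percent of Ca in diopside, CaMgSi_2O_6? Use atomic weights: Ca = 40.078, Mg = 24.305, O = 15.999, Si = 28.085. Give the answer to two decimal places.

18.51 mass %

M(CaMgSi_2O_6) = 216.547 g/mol.
Ca contributes 1 × 40.078 = 40.078 g per mole.
40.078/216.547 = 0.1851 → 18.51%.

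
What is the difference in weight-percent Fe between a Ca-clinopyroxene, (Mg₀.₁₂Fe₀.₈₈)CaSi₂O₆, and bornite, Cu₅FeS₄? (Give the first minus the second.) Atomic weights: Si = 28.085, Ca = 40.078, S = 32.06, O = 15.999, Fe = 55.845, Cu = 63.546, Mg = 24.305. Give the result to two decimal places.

M((Mg₀.₁₂Fe₀.₈₈)CaSi₂O₆) = 244.302 g/mol, so wt% Fe = 49.144/244.302 × 100 = 20.12%.
M(Cu₅FeS₄) = 501.815 g/mol, so wt% Fe = 55.845/501.815 × 100 = 11.13%.
20.12 − 11.13 = 8.99 pp.

8.99 percentage points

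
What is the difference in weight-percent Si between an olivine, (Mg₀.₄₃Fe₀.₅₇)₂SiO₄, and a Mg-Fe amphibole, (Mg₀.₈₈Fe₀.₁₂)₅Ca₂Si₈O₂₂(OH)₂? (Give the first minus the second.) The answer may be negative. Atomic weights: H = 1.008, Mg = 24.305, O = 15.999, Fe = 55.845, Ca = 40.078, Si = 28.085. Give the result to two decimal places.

-11.13 percentage points

Si in (Mg₀.₄₃Fe₀.₅₇)₂SiO₄: molar mass 176.647 g/mol; 1×28.085 = 28.085 g → 15.90 wt%.
Si in (Mg₀.₈₈Fe₀.₁₂)₅Ca₂Si₈O₂₂(OH)₂: molar mass 831.277 g/mol; 8×28.085 = 224.680 g → 27.03 wt%.
Difference = 15.90 − 27.03 = -11.13 percentage points.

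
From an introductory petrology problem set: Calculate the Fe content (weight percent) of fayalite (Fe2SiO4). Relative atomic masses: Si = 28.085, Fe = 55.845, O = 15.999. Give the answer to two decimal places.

Formula mass = 2·55.845 + 1·28.085 + 4·15.999 = 203.771 g/mol, of which 111.690 g is Fe.
So Fe makes up 111.690/203.771 = 0.5481 of the mass, i.e. 54.81%.

54.81 weight percent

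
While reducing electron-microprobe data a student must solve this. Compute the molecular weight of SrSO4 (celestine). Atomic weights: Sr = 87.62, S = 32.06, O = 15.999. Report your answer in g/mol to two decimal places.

M = 1·87.62 + 1·32.06 + 4·15.999

183.68 g/mol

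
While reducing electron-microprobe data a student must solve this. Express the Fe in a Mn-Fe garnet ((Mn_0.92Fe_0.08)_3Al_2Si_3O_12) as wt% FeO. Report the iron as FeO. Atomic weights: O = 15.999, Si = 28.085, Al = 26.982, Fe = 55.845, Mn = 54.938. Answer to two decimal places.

3.48 wt%

Formula mass = 495.239 g/mol.
0.24 Fe → 0.2400 mol FeO per formula unit; M(FeO) = 71.844, so FeO mass = 17.243 g.
17.243/495.239 × 100 = 3.48 wt%.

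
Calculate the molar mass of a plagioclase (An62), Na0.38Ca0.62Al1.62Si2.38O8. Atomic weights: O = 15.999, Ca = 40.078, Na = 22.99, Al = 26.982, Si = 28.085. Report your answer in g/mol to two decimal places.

272.13 g/mol

M = 0.38*22.99 + 0.62*40.078 + 1.62*26.982 + 2.38*28.085 + 8*15.999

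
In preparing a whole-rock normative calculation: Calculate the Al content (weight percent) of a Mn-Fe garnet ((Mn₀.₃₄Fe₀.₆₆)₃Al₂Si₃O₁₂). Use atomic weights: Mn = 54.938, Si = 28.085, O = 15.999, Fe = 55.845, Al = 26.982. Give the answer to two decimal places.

10.86 weight percent

Formula mass = 1.02·54.938 + 1.98·55.845 + 2·26.982 + 3·28.085 + 12·15.999 = 496.817 g/mol, of which 53.964 g is Al.
So Al makes up 53.964/496.817 = 0.1086 of the mass, i.e. 10.86%.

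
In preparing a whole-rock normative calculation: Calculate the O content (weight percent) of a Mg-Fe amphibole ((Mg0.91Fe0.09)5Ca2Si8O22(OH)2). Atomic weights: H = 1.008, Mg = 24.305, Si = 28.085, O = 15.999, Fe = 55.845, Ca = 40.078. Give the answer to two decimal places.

46.46 weight percent

Molar mass of (Mg0.91Fe0.09)5Ca2Si8O22(OH)2: 4.55·24.305 + 0.45·55.845 + 2·40.078 + 8·28.085 + 24·15.999 + 2·1.008 = 826.546 g/mol.
Mass of O per formula unit: 24 × 15.999 = 383.976 g.
Weight fraction O = 383.976 / 826.546 = 0.4646.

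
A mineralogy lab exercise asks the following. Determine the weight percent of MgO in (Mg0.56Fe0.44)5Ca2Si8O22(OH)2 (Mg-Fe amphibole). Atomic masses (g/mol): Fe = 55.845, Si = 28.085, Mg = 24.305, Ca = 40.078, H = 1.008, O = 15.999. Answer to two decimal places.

12.80 wt%

Molar mass of (Mg0.56Fe0.44)5Ca2Si8O22(OH)2 = 2.80×24.305 + 2.20×55.845 + 2×40.078 + 8×28.085 + 24×15.999 + 2×1.008 = 881.741 g/mol.
Each formula unit contains 2.80 Mg, equivalent to 2.80/1 = 2.8000 mol MgO.
M(MgO) = 1×24.305 + 1×15.999 = 40.304 g/mol.
Mass of MgO per formula unit = 2.8000 × 40.304 = 112.851 g.
MgO wt% = 112.851 / 881.741 × 100 = 12.80%.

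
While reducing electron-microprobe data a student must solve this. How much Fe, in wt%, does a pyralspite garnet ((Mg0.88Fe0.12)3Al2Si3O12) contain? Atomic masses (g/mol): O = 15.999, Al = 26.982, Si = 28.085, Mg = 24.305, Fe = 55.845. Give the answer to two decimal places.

Formula mass = 2.64*24.305 + 0.36*55.845 + 2*26.982 + 3*28.085 + 12*15.999 = 414.476 g/mol, of which 20.104 g is Fe.
So Fe makes up 20.104/414.476 = 0.0485 of the mass, i.e. 4.85%.

4.85 wt%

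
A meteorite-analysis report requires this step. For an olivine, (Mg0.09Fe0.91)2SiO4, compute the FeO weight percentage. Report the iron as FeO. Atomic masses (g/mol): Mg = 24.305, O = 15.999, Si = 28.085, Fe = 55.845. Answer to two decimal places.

Formula mass = 198.094 g/mol.
1.82 Fe → 1.8200 mol FeO per formula unit; M(FeO) = 71.844, so FeO mass = 130.756 g.
130.756/198.094 × 100 = 66.01 wt%.

66.01 wt%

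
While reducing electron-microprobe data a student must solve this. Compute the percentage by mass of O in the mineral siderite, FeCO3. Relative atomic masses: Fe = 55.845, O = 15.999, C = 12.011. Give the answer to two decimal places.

M(FeCO3) = 115.853 g/mol.
O contributes 3 × 15.999 = 47.997 g per mole.
47.997/115.853 = 0.4143 → 41.43%.

41.43 mass %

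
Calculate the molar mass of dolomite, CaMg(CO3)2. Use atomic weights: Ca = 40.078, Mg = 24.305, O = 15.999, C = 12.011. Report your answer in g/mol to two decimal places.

The formula mass is the sum 1*40.078 + 1*24.305 + 2*12.011 + 6*15.999.

184.40 g/mol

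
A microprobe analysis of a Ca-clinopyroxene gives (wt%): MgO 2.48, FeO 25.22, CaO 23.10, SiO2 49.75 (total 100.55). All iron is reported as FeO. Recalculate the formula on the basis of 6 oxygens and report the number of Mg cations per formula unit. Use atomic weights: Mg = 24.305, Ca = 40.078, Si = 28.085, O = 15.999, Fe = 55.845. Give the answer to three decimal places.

0.149 Mg apfu

MgO (M=40.304): mol = 0.06153; Mg = 0.06153, O = 0.06153.
FeO (M=71.844): mol = 0.35104; Fe = 0.35104, O = 0.35104.
CaO (M=56.077): mol = 0.41193; Ca = 0.41193, O = 0.41193.
SiO2 (M=60.083): mol = 0.82802; Si = 0.82802, O = 1.65604.
ΣO = 2.48054; factor = 6/ΣO = 2.41883.
Mg apfu = 0.06153 × 2.41883 = 0.149.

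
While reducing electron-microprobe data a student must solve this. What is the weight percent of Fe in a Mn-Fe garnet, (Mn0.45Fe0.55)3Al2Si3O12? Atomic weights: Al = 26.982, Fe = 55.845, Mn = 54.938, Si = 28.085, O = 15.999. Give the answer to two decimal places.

M((Mn0.45Fe0.55)3Al2Si3O12) = 496.518 g/mol.
Fe contributes 1.65 × 55.845 = 92.144 g per mole.
92.144/496.518 = 0.1856 → 18.56%.

18.56 wt%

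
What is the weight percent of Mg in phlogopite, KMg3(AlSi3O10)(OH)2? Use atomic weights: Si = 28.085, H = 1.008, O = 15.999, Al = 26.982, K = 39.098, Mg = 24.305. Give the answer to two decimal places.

Molar mass of KMg3(AlSi3O10)(OH)2: 1*39.098 + 3*24.305 + 1*26.982 + 3*28.085 + 12*15.999 + 2*1.008 = 417.254 g/mol.
Mass of Mg per formula unit: 3 × 24.305 = 72.915 g.
Weight fraction Mg = 72.915 / 417.254 = 0.1747.

17.47 wt%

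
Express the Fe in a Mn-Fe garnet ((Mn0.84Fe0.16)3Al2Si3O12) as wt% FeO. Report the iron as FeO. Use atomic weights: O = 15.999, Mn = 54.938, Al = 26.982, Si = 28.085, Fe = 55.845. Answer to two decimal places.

6.96 wt%

Formula mass = 495.456 g/mol.
0.48 Fe → 0.4800 mol FeO per formula unit; M(FeO) = 71.844, so FeO mass = 34.485 g.
34.485/495.456 × 100 = 6.96 wt%.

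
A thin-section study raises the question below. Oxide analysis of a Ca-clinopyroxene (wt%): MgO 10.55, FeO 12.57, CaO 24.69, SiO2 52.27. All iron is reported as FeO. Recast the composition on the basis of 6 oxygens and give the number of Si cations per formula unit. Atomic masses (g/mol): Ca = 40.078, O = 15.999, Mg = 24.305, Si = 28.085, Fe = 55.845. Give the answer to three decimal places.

1.995 Si apfu

MgO (M=40.304): mol = 0.26176; Mg = 0.26176, O = 0.26176.
FeO (M=71.844): mol = 0.17496; Fe = 0.17496, O = 0.17496.
CaO (M=56.077): mol = 0.44029; Ca = 0.44029, O = 0.44029.
SiO2 (M=60.083): mol = 0.86996; Si = 0.86996, O = 1.73992.
ΣO = 2.61693; factor = 6/ΣO = 2.29276.
Si apfu = 0.86996 × 2.29276 = 1.995.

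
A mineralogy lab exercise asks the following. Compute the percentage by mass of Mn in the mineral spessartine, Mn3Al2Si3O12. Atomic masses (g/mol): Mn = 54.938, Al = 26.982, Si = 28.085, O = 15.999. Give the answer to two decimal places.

33.29 mass %

Molar mass of Mn3Al2Si3O12: 3·54.938 + 2·26.982 + 3·28.085 + 12·15.999 = 495.021 g/mol.
Mass of Mn per formula unit: 3 × 54.938 = 164.814 g.
Weight fraction Mn = 164.814 / 495.021 = 0.3329.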